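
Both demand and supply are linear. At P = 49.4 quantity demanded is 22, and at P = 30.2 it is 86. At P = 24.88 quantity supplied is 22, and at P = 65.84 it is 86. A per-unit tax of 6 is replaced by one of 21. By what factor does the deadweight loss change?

Demand slope = (30.2 − 49.4)/(86 − 22) = −0.3, so P = 56 − 0.3Q.
Supply slope = (65.84 − 24.88)/(86 − 22) = 0.64, so P = 10.8 + 0.64Q.
Competitive equilibrium: 56 − 0.3Q = 10.8 + 0.64Q → Q* = 48.0851, P* = 41.5745.
For a per-unit tax t: ΔQ = t/0.94, so DWL = ½·t·(t/0.94) = t²/1.88.
At t = 6: DWL = 19.149. At t = 21: DWL = 234.574.
Ratio = (21/6)² = 12.25.

12.25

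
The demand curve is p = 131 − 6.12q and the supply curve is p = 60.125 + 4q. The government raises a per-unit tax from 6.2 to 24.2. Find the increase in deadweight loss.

Competitive equilibrium: 131 − 6.12q = 60.125 + 4q → q* = 7.0035, p* = 88.1388.
For a per-unit tax t: Δq = t/10.12, so DWL = ½·t·(t/10.12) = t²/20.24.
At t = 6.2: DWL = 1.899. At t = 24.2: DWL = 28.935.
Increase = 28.935 − 1.899 = 27.04.

27.04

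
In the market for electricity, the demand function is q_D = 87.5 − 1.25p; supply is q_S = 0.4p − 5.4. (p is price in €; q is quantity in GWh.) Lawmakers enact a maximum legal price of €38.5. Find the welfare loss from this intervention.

€83.67

In inverse form: demand p = 70 − 0.8q, supply p = 13.5 + 2.5q.
Competitive equilibrium: 70 − 0.8q = 13.5 + 2.5q → q* = 17.1212, p* = 56.303.
At the ceiling p = 38.5, quantity supplied = (38.5 − 13.5)/2.5 = 10.
Willingness to pay at q' = 10: 70 − 0.8·10 = 62.
Δq = 17.1212 − 10 = 7.1212; wedge = 62 − 38.5 = 23.5.
Deadweight loss = ½ × 7.1212 × 23.5 = €83.67.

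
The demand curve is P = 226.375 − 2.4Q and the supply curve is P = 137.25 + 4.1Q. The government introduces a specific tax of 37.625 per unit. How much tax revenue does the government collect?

Competitive equilibrium: 226.375 − 2.4Q = 137.25 + 4.1Q → Q* = 13.7115, P* = 193.4673.
With the tax, the buyer price exceeds the seller price by 37.625: (226.375 − 2.4Q) − (137.25 + 4.1Q) = 37.625 → Q' = 7.9231.
Tax revenue = 37.625 × 7.9231 = 298.11.

298.11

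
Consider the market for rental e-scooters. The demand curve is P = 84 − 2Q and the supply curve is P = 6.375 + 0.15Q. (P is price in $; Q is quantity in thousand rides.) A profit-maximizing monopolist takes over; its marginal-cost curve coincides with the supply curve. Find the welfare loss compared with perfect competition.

Competitive equilibrium: 84 − 2Q = 6.375 + 0.15Q → Q* = 36.1047, P* = 11.7907.
Marginal revenue: MR = 84 − 4Q. Set MR = MC: 84 − 4Q = 6.375 + 0.15Q → Q_m = 18.7048.
Price P_m = 84 − 2·18.7048 = 46.5904; MC(Q_m) = 6.375 + 0.15·18.7048 = 9.1807.
Competitive Q* = 36.1047, so ΔQ = 17.3999; wedge = 46.5904 − 9.1807 = 37.4097.
Welfare loss = ½ × 17.3999 × 37.4097 = $325.46 thousand.

$325.46 thousand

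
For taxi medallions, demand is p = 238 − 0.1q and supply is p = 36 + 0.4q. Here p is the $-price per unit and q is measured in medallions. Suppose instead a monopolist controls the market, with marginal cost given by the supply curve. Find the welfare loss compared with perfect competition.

$1133.44

Competitive equilibrium: 238 − 0.1q = 36 + 0.4q → q* = 404, p* = 197.6.
Marginal revenue: MR = 238 − 0.2q. Set MR = MC: 238 − 0.2q = 36 + 0.4q → q_m = 336.6667.
Price p_m = 238 − 0.1·336.6667 = 204.3333; MC(q_m) = 36 + 0.4·336.6667 = 170.6667.
Competitive q* = 404, so Δq = 67.3333; wedge = 204.3333 − 170.6667 = 33.6666.
Welfare loss = ½ × 67.3333 × 33.6666 = $1133.44.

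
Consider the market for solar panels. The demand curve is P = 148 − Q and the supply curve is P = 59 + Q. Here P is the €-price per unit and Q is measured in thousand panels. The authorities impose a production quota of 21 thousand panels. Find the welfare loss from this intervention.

€552.25 thousand

Competitive equilibrium: 148 − Q = 59 + Q → Q* = 44.5, P* = 103.5.
At Q = 21: demand price = 148 − 1·21 = 127; supply price = 59 + 1·21 = 80.
ΔQ = 44.5 − 21 = 23.5; wedge = 127 − 80 = 47.
Deadweight loss = ½ × 23.5 × 47 = €552.25 thousand.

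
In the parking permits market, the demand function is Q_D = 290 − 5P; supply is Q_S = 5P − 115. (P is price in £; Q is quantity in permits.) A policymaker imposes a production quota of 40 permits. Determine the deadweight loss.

In inverse form: demand P = 58 − 0.2Q, supply P = 23 + 0.2Q.
Competitive equilibrium: 58 − 0.2Q = 23 + 0.2Q → Q* = 87.5, P* = 40.5.
At Q = 40: demand price = 58 − 0.2·40 = 50; supply price = 23 + 0.2·40 = 31.
ΔQ = 87.5 − 40 = 47.5; wedge = 50 − 31 = 19.
Welfare loss = ½ × 47.5 × 19 = £451.25.

£451.25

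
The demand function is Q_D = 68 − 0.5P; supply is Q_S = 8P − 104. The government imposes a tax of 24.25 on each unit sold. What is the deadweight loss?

138.37

In inverse form: demand P = 136 − 2Q, supply P = 13 + 0.125Q.
Competitive equilibrium: 136 − 2Q = 13 + 0.125Q → Q* = 57.8824, P* = 20.2353.
With the tax, the buyer price exceeds the seller price by 24.25: (136 − 2Q) − (13 + 0.125Q) = 24.25 → Q' = 46.4706.
ΔQ = 57.8824 − 46.4706 = 11.4118; the wedge equals the tax, 24.25.
The triangle = ½ × 11.4118 × 24.25 = 138.37.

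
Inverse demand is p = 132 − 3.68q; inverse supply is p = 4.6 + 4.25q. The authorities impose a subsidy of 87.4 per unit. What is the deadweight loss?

Competitive equilibrium: 132 − 3.68q = 4.6 + 4.25q → q* = 16.0656, p* = 72.8787.
The subsidy lowers effective supply by 87.4: p = 4.25q − 82.8.
New quantity: 132 − 3.68q = 4.25q − 82.8 → q' = 27.087.
Overproduction Δq = 27.087 − 16.0656 = 11.0214; wedge = subsidy = 87.4.
Deadweight loss = ½ × 11.0214 × 87.4 = 481.64.

481.64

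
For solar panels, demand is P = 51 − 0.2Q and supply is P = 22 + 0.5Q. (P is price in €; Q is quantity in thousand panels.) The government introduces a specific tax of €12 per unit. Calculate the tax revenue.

Competitive equilibrium: 51 − 0.2Q = 22 + 0.5Q → Q* = 41.4286, P* = 42.7143.
With the tax, the buyer price exceeds the seller price by 12: (51 − 0.2Q) − (22 + 0.5Q) = 12 → Q' = 24.2857.
Tax revenue = 12 × 24.2857 = €291.43 thousand.

€291.43 thousand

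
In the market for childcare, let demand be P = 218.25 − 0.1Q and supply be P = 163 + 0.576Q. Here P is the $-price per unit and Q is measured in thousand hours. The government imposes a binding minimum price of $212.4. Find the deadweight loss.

$182.408 thousand

Competitive equilibrium: 218.25 − 0.1Q = 163 + 0.576Q → Q* = 81.7308, P* = 210.0769.
At the floor P = 212.4, quantity demanded = (218.25 − 212.4)/0.1 = 58.5.
Sellers' marginal cost at Q' = 58.5: 163 + 0.576·58.5 = 196.696.
ΔQ = 81.7308 − 58.5 = 23.2308; wedge = 212.4 − 196.696 = 15.704.
Deadweight loss = ½ × 23.2308 × 15.704 = $182.408 thousand.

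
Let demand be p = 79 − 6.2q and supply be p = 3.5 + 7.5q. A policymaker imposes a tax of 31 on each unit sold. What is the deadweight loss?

Competitive equilibrium: 79 − 6.2q = 3.5 + 7.5q → q* = 5.5109, p* = 44.8321.
With the tax, the buyer price exceeds the seller price by 31: (79 − 6.2q) − (3.5 + 7.5q) = 31 → q' = 3.2482.
Δq = 5.5109 − 3.2482 = 2.2627; the wedge equals the tax, 31.
Deadweight loss = ½ × 2.2627 × 31 = 35.07.

35.07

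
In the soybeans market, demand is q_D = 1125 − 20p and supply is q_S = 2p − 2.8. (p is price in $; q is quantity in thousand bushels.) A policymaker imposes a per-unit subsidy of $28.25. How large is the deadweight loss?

In inverse form: demand p = 56.25 − 0.05q, supply p = 1.4 + 0.5q.
Competitive equilibrium: 56.25 − 0.05q = 1.4 + 0.5q → q* = 99.7273, p* = 51.2636.
The subsidy lowers effective supply by 28.25: p = 0.5q − 26.85.
New quantity: 56.25 − 0.05q = 0.5q − 26.85 → q' = 151.0909.
Overproduction Δq = 151.0909 − 99.7273 = 51.3636; wedge = subsidy = 28.25.
Welfare loss = ½ × 51.3636 × 28.25 = $725.51 thousand.

$725.51 thousand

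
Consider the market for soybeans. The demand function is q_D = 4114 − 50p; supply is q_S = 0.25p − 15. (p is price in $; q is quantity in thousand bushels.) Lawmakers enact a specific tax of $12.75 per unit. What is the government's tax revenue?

$30.23 thousand

In inverse form: demand p = 82.28 − 0.02q, supply p = 60 + 4q.
Competitive equilibrium: 82.28 − 0.02q = 60 + 4q → q* = 5.5423, p* = 82.1692.
With the tax, the buyer price exceeds the seller price by 12.75: (82.28 − 0.02q) − (60 + 4q) = 12.75 → q' = 2.3706.
Tax revenue = 12.75 × 2.3706 = $30.23 thousand.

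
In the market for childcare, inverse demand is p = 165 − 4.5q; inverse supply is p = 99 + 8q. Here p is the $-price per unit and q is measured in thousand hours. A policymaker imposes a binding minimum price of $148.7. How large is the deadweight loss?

$17.18 thousand

Competitive equilibrium: 165 − 4.5q = 99 + 8q → q* = 5.28, p* = 141.24.
At the floor p = 148.7, quantity demanded = (165 − 148.7)/4.5 = 3.6222.
Sellers' marginal cost at q' = 3.6222: 99 + 8·3.6222 = 127.9776.
Δq = 5.28 − 3.6222 = 1.6578; wedge = 148.7 − 127.9776 = 20.7224.
Welfare loss = ½ × 1.6578 × 20.7224 = $17.18 thousand.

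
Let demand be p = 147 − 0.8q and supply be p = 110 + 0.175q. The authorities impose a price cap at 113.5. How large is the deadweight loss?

157.05

Competitive equilibrium: 147 − 0.8q = 110 + 0.175q → q* = 37.9487, p* = 116.641.
At the ceiling p = 113.5, quantity supplied = (113.5 − 110)/0.175 = 20.
Willingness to pay at q' = 20: 147 − 0.8·20 = 131.
Δq = 37.9487 − 20 = 17.9487; wedge = 131 − 113.5 = 17.5.
Welfare loss = ½ × 17.9487 × 17.5 = 157.05.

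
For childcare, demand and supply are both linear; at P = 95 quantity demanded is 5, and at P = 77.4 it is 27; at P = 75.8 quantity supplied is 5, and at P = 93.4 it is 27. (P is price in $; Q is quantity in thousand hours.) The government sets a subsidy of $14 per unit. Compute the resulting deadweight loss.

Demand slope = (77.4 − 95)/(27 − 5) = −0.8, so P = 99 − 0.8Q.
Supply slope = (93.4 − 75.8)/(27 − 5) = 0.8, so P = 71.8 + 0.8Q.
Competitive equilibrium: 99 − 0.8Q = 71.8 + 0.8Q → Q* = 17, P* = 85.4.
The subsidy lowers effective supply by 14: P = 57.8 + 0.8Q.
New quantity: 99 − 0.8Q = 57.8 + 0.8Q → Q' = 25.75.
Overproduction ΔQ = 25.75 − 17 = 8.75; wedge = subsidy = 14.
The triangle = ½ × 8.75 × 14 = $61.25 thousand.

$61.25 thousand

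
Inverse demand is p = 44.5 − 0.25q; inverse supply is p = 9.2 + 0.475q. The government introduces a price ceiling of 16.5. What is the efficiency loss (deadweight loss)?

Competitive equilibrium: 44.5 − 0.25q = 9.2 + 0.475q → q* = 48.6897, p* = 32.3276.
At the ceiling p = 16.5, quantity supplied = (16.5 − 9.2)/0.475 = 15.3684.
Willingness to pay at q' = 15.3684: 44.5 − 0.25·15.3684 = 40.6579.
Δq = 48.6897 − 15.3684 = 33.3213; wedge = 40.6579 − 16.5 = 24.1579.
The triangle = ½ × 33.3213 × 24.1579 = 402.49.

402.49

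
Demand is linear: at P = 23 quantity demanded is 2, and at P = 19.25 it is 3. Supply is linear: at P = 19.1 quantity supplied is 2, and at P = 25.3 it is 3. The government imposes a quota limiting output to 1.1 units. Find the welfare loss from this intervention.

8.30

Demand slope = (19.25 − 23)/(3 − 2) = −3.75, so P = 30.5 − 3.75Q.
Supply slope = (25.3 − 19.1)/(3 − 2) = 6.2, so P = 6.7 + 6.2Q.
Competitive equilibrium: 30.5 − 3.75Q = 6.7 + 6.2Q → Q* = 2.392, P* = 21.5302.
At Q = 1.1: demand price = 30.5 − 3.75·1.1 = 26.375; supply price = 6.7 + 6.2·1.1 = 13.52.
ΔQ = 2.392 − 1.1 = 1.292; wedge = 26.375 − 13.52 = 12.855.
The triangle = ½ × 1.292 × 12.855 = 8.30.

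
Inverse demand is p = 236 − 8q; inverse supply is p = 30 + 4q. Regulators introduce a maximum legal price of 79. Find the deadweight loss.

Competitive equilibrium: 236 − 8q = 30 + 4q → q* = 17.1667, p* = 98.6667.
At the ceiling p = 79, quantity supplied = (79 − 30)/4 = 12.25.
Willingness to pay at q' = 12.25: 236 − 8·12.25 = 138.
Δq = 17.1667 − 12.25 = 4.9167; wedge = 138 − 79 = 59.
DWL = ½ × 4.9167 × 59 = 145.04.

145.04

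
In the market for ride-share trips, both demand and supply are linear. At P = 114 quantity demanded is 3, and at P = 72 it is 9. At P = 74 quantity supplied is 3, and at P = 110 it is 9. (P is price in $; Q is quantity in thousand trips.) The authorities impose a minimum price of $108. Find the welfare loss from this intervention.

$32.03 thousand

Demand slope = (72 − 114)/(9 − 3) = −7, so P = 135 − 7Q.
Supply slope = (110 − 74)/(9 − 3) = 6, so P = 56 + 6Q.
Competitive equilibrium: 135 − 7Q = 56 + 6Q → Q* = 6.0769, P* = 92.4615.
At the floor P = 108, quantity demanded = (135 − 108)/7 = 3.8571.
Sellers' marginal cost at Q' = 3.8571: 56 + 6·3.8571 = 79.1426.
ΔQ = 6.0769 − 3.8571 = 2.2198; wedge = 108 − 79.1426 = 28.8574.
Welfare loss = ½ × 2.2198 × 28.8574 = $32.03 thousand.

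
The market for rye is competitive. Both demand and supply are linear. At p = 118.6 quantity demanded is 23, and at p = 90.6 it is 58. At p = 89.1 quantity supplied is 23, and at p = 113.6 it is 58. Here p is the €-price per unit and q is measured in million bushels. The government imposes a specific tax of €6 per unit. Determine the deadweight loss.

Demand slope = (90.6 − 118.6)/(58 − 23) = −0.8, so p = 137 − 0.8q.
Supply slope = (113.6 − 89.1)/(58 − 23) = 0.7, so p = 73 + 0.7q.
Competitive equilibrium: 137 − 0.8q = 73 + 0.7q → q* = 42.6667, p* = 102.8667.
With the tax, the buyer price exceeds the seller price by 6: (137 − 0.8q) − (73 + 0.7q) = 6 → q' = 38.6667.
Δq = 42.6667 − 38.6667 = 4; the wedge equals the tax, 6.
DWL = ½ × 4 × 6 = €12 million.

€12 million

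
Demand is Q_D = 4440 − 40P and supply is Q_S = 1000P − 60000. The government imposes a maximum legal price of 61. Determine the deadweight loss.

In inverse form: demand P = 111 − 0.025Q, supply P = 60 + 0.001Q.
Competitive equilibrium: 111 − 0.025Q = 60 + 0.001Q → Q* = 1961.5385, P* = 61.9615.
At the ceiling P = 61, quantity supplied = (61 − 60)/0.001 = 1000.
Willingness to pay at Q' = 1000: 111 − 0.025·1000 = 86.
ΔQ = 1961.5385 − 1000 = 961.5385; wedge = 86 − 61 = 25.
Welfare loss = ½ × 961.5385 × 25 = 12019.23.

12019.23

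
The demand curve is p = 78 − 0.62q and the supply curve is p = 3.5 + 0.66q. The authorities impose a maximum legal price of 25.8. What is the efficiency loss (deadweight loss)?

Competitive equilibrium: 78 − 0.62q = 3.5 + 0.66q → q* = 58.2031, p* = 41.9141.
At the ceiling p = 25.8, quantity supplied = (25.8 − 3.5)/0.66 = 33.7879.
Willingness to pay at q' = 33.7879: 78 − 0.62·33.7879 = 57.0515.
Δq = 58.2031 − 33.7879 = 24.4152; wedge = 57.0515 − 25.8 = 31.2515.
Deadweight loss = ½ × 24.4152 × 31.2515 = 381.51.

381.51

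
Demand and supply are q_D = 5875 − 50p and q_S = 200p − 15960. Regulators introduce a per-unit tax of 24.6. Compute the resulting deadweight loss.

12103.20

In inverse form: demand p = 117.5 − 0.02q, supply p = 79.8 + 0.005q.
Competitive equilibrium: 117.5 − 0.02q = 79.8 + 0.005q → q* = 1508, p* = 87.34.
With the tax, the buyer price exceeds the seller price by 24.6: (117.5 − 0.02q) − (79.8 + 0.005q) = 24.6 → q' = 524.
Δq = 1508 − 524 = 984; the wedge equals the tax, 24.6.
Deadweight loss = ½ × 984 × 24.6 = 12103.20.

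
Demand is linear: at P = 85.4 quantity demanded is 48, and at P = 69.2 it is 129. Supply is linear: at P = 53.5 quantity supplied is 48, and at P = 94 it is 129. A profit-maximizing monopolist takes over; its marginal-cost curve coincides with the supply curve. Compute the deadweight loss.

151.33

Demand slope = (69.2 − 85.4)/(129 − 48) = −0.2, so P = 95 − 0.2Q.
Supply slope = (94 − 53.5)/(129 − 48) = 0.5, so P = 29.5 + 0.5Q.
Competitive equilibrium: 95 − 0.2Q = 29.5 + 0.5Q → Q* = 93.5714, P* = 76.2857.
Marginal revenue: MR = 95 − 0.4Q. Set MR = MC: 95 − 0.4Q = 29.5 + 0.5Q → Q_m = 72.7778.
Price P_m = 95 − 0.2·72.7778 = 80.4444; MC(Q_m) = 29.5 + 0.5·72.7778 = 65.8889.
Competitive Q* = 93.5714, so ΔQ = 20.7936; wedge = 80.4444 − 65.8889 = 14.5555.
DWL = ½ × 20.7936 × 14.5555 = 151.33.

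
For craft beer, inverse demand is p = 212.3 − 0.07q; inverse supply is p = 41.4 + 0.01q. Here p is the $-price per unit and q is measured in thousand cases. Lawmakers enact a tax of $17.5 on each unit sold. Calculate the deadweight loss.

$1914.06 thousand

Competitive equilibrium: 212.3 − 0.07q = 41.4 + 0.01q → q* = 2136.25, p* = 62.7625.
With the tax, the buyer price exceeds the seller price by 17.5: (212.3 − 0.07q) − (41.4 + 0.01q) = 17.5 → q' = 1917.5.
Δq = 2136.25 − 1917.5 = 218.75; the wedge equals the tax, 17.5.
DWL = ½ × 218.75 × 17.5 = $1914.06 thousand.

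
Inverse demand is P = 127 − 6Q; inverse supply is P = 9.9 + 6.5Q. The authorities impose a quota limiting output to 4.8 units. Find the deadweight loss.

130.42

Competitive equilibrium: 127 − 6Q = 9.9 + 6.5Q → Q* = 9.368, P* = 70.792.
At Q = 4.8: demand price = 127 − 6·4.8 = 98.2; supply price = 9.9 + 6.5·4.8 = 41.1.
ΔQ = 9.368 − 4.8 = 4.568; wedge = 98.2 − 41.1 = 57.1.
Welfare loss = ½ × 4.568 × 57.1 = 130.42.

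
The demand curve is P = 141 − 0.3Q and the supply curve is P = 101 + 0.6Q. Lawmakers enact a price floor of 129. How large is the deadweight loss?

Competitive equilibrium: 141 − 0.3Q = 101 + 0.6Q → Q* = 44.4444, P* = 127.6667.
At the floor P = 129, quantity demanded = (141 − 129)/0.3 = 40.
Sellers' marginal cost at Q' = 40: 101 + 0.6·40 = 125.
ΔQ = 44.4444 − 40 = 4.4444; wedge = 129 − 125 = 4.
Deadweight loss = ½ × 4.4444 × 4 = 8.89.

8.89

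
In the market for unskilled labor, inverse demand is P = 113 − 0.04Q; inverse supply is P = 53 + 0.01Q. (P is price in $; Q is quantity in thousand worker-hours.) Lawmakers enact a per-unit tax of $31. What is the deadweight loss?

Competitive equilibrium: 113 − 0.04Q = 53 + 0.01Q → Q* = 1200, P* = 65.
With the tax, the buyer price exceeds the seller price by 31: (113 − 0.04Q) − (53 + 0.01Q) = 31 → Q' = 580.
ΔQ = 1200 − 580 = 620; the wedge equals the tax, 31.
Welfare loss = ½ × 620 × 31 = $9610 thousand.

$9610 thousand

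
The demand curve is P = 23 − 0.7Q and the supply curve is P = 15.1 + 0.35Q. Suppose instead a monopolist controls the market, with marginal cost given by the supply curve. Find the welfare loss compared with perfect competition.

4.76

Competitive equilibrium: 23 − 0.7Q = 15.1 + 0.35Q → Q* = 7.5238, P* = 17.7333.
Marginal revenue: MR = 23 − 1.4Q. Set MR = MC: 23 − 1.4Q = 15.1 + 0.35Q → Q_m = 4.5143.
Price P_m = 23 − 0.7·4.5143 = 19.84; MC(Q_m) = 15.1 + 0.35·4.5143 = 16.68.
Competitive Q* = 7.5238, so ΔQ = 3.0095; wedge = 19.84 − 16.68 = 3.16.
Welfare loss = ½ × 3.0095 × 3.16 = 4.76.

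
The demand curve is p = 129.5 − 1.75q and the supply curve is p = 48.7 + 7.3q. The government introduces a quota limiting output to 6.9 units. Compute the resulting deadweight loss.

18.61

Competitive equilibrium: 129.5 − 1.75q = 48.7 + 7.3q → q* = 8.9282, p* = 113.8757.
At q = 6.9: demand price = 129.5 − 1.75·6.9 = 117.425; supply price = 48.7 + 7.3·6.9 = 99.07.
Δq = 8.9282 − 6.9 = 2.0282; wedge = 117.425 − 99.07 = 18.355.
The triangle = ½ × 2.0282 × 18.355 = 18.61.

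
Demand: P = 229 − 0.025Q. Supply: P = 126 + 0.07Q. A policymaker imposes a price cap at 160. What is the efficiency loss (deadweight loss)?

17014.39

Competitive equilibrium: 229 − 0.025Q = 126 + 0.07Q → Q* = 1084.21053, P* = 201.89474.
At the ceiling P = 160, quantity supplied = (160 − 126)/0.07 = 485.71429.
Willingness to pay at Q' = 485.71429: 229 − 0.025·485.71429 = 216.85714.
ΔQ = 1084.21053 − 485.71429 = 598.49624; wedge = 216.85714 − 160 = 56.85714.
DWL = ½ × 598.49624 × 56.85714 = 17014.39.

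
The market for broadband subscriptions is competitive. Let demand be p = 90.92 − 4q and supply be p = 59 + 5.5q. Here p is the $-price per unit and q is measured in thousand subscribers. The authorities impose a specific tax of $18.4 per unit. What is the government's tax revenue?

Competitive equilibrium: 90.92 − 4q = 59 + 5.5q → q* = 3.36, p* = 77.48.
With the tax, the buyer price exceeds the seller price by 18.4: (90.92 − 4q) − (59 + 5.5q) = 18.4 → q' = 1.4232.
Tax revenue = 18.4 × 1.4232 = $26.19 thousand.

$26.19 thousand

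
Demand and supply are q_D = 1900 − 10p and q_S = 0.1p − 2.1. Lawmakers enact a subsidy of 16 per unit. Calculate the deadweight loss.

In inverse form: demand p = 190 − 0.1q, supply p = 21 + 10q.
Competitive equilibrium: 190 − 0.1q = 21 + 10q → q* = 16.7327, p* = 188.3267.
The subsidy lowers effective supply by 16: p = 5 + 10q.
New quantity: 190 − 0.1q = 5 + 10q → q' = 18.3168.
Overproduction Δq = 18.3168 − 16.7327 = 1.5841; wedge = subsidy = 16.
The triangle = ½ × 1.5841 × 16 = 12.67.

12.67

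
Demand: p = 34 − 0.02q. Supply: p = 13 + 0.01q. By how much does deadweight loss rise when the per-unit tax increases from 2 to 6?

Competitive equilibrium: 34 − 0.02q = 13 + 0.01q → q* = 700, p* = 20.
For a per-unit tax t: Δq = t/0.03, so DWL = ½·t·(t/0.03) = t²/0.06.
At t = 2: DWL = 66.667. At t = 6: DWL = 600.
Increase = 600 − 66.667 = 533.33.

533.33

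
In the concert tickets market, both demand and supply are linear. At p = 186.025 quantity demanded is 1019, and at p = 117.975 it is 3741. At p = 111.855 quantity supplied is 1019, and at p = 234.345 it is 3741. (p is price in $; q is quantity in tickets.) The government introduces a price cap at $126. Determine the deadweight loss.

Demand slope = (117.975 − 186.025)/(3741 − 1019) = −0.025, so p = 211.5 − 0.025q.
Supply slope = (234.345 − 111.855)/(3741 − 1019) = 0.045, so p = 66 + 0.045q.
Competitive equilibrium: 211.5 − 0.025q = 66 + 0.045q → q* = 2078.571429, p* = 159.535714.
At the ceiling p = 126, quantity supplied = (126 − 66)/0.045 = 1333.333333.
Willingness to pay at q' = 1333.333333: 211.5 − 0.025·1333.333333 = 178.166667.
Δq = 2078.571429 − 1333.333333 = 745.238096; wedge = 178.166667 − 126 = 52.166667.
DWL = ½ × 745.238096 × 52.166667 = $19438.29.

$19438.29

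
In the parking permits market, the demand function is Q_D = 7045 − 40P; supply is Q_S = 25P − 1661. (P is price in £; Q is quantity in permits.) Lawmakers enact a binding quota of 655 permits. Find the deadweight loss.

In inverse form: demand P = 176.125 − 0.025Q, supply P = 66.44 + 0.04Q.
Competitive equilibrium: 176.125 − 0.025Q = 66.44 + 0.04Q → Q* = 1687.4615, P* = 133.9385.
At Q = 655: demand price = 176.125 − 0.025·655 = 159.75; supply price = 66.44 + 0.04·655 = 92.64.
ΔQ = 1687.4615 − 655 = 1032.4615; wedge = 159.75 − 92.64 = 67.11.
DWL = ½ × 1032.4615 × 67.11 = £34644.25.

£34644.25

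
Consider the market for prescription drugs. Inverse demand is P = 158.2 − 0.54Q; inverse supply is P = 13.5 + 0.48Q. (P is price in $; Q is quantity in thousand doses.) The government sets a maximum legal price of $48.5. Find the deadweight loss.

$2424.32 thousand

Competitive equilibrium: 158.2 − 0.54Q = 13.5 + 0.48Q → Q* = 141.86275, P* = 81.59412.
At the ceiling P = 48.5, quantity supplied = (48.5 − 13.5)/0.48 = 72.91667.
Willingness to pay at Q' = 72.91667: 158.2 − 0.54·72.91667 = 118.825.
ΔQ = 141.86275 − 72.91667 = 68.94608; wedge = 118.825 − 48.5 = 70.325.
Deadweight loss = ½ × 68.94608 × 70.325 = $2424.32 thousand.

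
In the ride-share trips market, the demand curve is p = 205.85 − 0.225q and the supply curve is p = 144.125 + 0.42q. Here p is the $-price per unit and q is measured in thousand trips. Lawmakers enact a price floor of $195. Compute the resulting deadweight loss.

$726.89 thousand

Competitive equilibrium: 205.85 − 0.225q = 144.125 + 0.42q → q* = 95.6977, p* = 184.318.
At the floor p = 195, quantity demanded = (205.85 − 195)/0.225 = 48.2222.
Sellers' marginal cost at q' = 48.2222: 144.125 + 0.42·48.2222 = 164.3783.
Δq = 95.6977 − 48.2222 = 47.4755; wedge = 195 − 164.3783 = 30.6217.
DWL = ½ × 47.4755 × 30.6217 = $726.89 thousand.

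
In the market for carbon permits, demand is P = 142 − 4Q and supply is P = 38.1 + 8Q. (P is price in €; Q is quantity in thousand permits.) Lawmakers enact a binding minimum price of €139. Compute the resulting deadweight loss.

€375.25 thousand

Competitive equilibrium: 142 − 4Q = 38.1 + 8Q → Q* = 8.6583, P* = 107.3667.
At the floor P = 139, quantity demanded = (142 − 139)/4 = 0.75.
Sellers' marginal cost at Q' = 0.75: 38.1 + 8·0.75 = 44.1.
ΔQ = 8.6583 − 0.75 = 7.9083; wedge = 139 − 44.1 = 94.9.
The triangle = ½ × 7.9083 × 94.9 = €375.25 thousand.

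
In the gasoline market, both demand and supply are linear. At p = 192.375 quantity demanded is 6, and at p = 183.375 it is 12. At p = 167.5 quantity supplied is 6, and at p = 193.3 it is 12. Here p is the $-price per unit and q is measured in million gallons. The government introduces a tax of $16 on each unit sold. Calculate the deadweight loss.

Demand slope = (183.375 − 192.375)/(12 − 6) = −1.5, so p = 201.375 − 1.5q.
Supply slope = (193.3 − 167.5)/(12 − 6) = 4.3, so p = 141.7 + 4.3q.
Competitive equilibrium: 201.375 − 1.5q = 141.7 + 4.3q → q* = 10.2888, p* = 185.9418.
With the tax, the buyer price exceeds the seller price by 16: (201.375 − 1.5q) − (141.7 + 4.3q) = 16 → q' = 7.5302.
Δq = 10.2888 − 7.5302 = 2.7586; the wedge equals the tax, 16.
The triangle = ½ × 2.7586 × 16 = $22.07 million.

$22.07 million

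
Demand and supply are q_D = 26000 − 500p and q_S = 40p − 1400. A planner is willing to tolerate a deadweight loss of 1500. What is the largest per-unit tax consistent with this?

In inverse form: demand p = 52 − 0.002q, supply p = 35 + 0.025q.
Competitive equilibrium: 52 − 0.002q = 35 + 0.025q → q* = 629.6296, p* = 50.7407.
A tax t gives Δq = t/0.027 and wedge t, so DWL = t²/0.054.
t²/0.054 = 1500 → t² = 81 → t = 9.

9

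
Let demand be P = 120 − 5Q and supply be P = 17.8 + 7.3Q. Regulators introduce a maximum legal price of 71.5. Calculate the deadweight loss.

Competitive equilibrium: 120 − 5Q = 17.8 + 7.3Q → Q* = 8.3089, P* = 78.4553.
At the ceiling P = 71.5, quantity supplied = (71.5 − 17.8)/7.3 = 7.3562.
Willingness to pay at Q' = 7.3562: 120 − 5·7.3562 = 83.219.
ΔQ = 8.3089 − 7.3562 = 0.9527; wedge = 83.219 − 71.5 = 11.719.
Deadweight loss = ½ × 0.9527 × 11.719 = 5.58.

5.58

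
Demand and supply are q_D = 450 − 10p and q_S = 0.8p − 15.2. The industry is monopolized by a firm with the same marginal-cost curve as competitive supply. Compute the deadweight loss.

1.19

In inverse form: demand p = 45 − 0.1q, supply p = 19 + 1.25q.
Competitive equilibrium: 45 − 0.1q = 19 + 1.25q → q* = 19.2593, p* = 43.0741.
Marginal revenue: MR = 45 − 0.2q. Set MR = MC: 45 − 0.2q = 19 + 1.25q → q_m = 17.931.
Price p_m = 45 − 0.1·17.931 = 43.2069; MC(q_m) = 19 + 1.25·17.931 = 41.4138.
Competitive q* = 19.2593, so Δq = 1.3283; wedge = 43.2069 − 41.4138 = 1.7931.
Welfare loss = ½ × 1.3283 × 1.7931 = 1.19.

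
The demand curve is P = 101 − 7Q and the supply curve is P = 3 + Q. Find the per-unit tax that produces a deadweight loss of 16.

Competitive equilibrium: 101 − 7Q = 3 + Q → Q* = 12.25, P* = 15.25.
A tax t gives ΔQ = t/8 and wedge t, so DWL = t²/16.
t²/16 = 16 → t² = 256 → t = 16.

16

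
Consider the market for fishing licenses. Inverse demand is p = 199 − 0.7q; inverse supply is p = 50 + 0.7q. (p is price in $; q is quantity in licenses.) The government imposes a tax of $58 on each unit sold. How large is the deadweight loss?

$1201.43

Competitive equilibrium: 199 − 0.7q = 50 + 0.7q → q* = 106.4286, p* = 124.5.
With the tax, the buyer price exceeds the seller price by 58: (199 − 0.7q) − (50 + 0.7q) = 58 → q' = 65.
Δq = 106.4286 − 65 = 41.4286; the wedge equals the tax, 58.
Welfare loss = ½ × 41.4286 × 58 = $1201.43.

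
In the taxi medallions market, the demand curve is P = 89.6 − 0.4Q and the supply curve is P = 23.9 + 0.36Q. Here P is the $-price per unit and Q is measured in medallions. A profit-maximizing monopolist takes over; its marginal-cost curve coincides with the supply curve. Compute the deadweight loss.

$337.67

Competitive equilibrium: 89.6 − 0.4Q = 23.9 + 0.36Q → Q* = 86.4474, P* = 55.0211.
Marginal revenue: MR = 89.6 − 0.8Q. Set MR = MC: 89.6 − 0.8Q = 23.9 + 0.36Q → Q_m = 56.6379.
Price P_m = 89.6 − 0.4·56.6379 = 66.9448; MC(Q_m) = 23.9 + 0.36·56.6379 = 44.2896.
Competitive Q* = 86.4474, so ΔQ = 29.8095; wedge = 66.9448 − 44.2896 = 22.6552.
Deadweight loss = ½ × 29.8095 × 22.6552 = $337.67.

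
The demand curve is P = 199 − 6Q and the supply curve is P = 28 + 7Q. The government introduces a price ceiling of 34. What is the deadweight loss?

982.86

Competitive equilibrium: 199 − 6Q = 28 + 7Q → Q* = 13.1538, P* = 120.0769.
At the ceiling P = 34, quantity supplied = (34 − 28)/7 = 0.8571.
Willingness to pay at Q' = 0.8571: 199 − 6·0.8571 = 193.8574.
ΔQ = 13.1538 − 0.8571 = 12.2967; wedge = 193.8574 − 34 = 159.8574.
The triangle = ½ × 12.2967 × 159.8574 = 982.86.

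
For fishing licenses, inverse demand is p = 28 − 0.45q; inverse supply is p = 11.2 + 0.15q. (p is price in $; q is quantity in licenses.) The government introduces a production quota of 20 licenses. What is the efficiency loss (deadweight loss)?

Competitive equilibrium: 28 − 0.45q = 11.2 + 0.15q → q* = 28, p* = 15.4.
At q = 20: demand price = 28 − 0.45·20 = 19; supply price = 11.2 + 0.15·20 = 14.2.
Δq = 28 − 20 = 8; wedge = 19 − 14.2 = 4.8.
Welfare loss = ½ × 8 × 4.8 = $19.20.

$19.20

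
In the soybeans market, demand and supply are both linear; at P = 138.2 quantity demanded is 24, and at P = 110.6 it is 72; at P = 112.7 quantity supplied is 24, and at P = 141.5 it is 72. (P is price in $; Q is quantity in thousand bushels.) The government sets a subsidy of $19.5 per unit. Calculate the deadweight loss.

$161.81 thousand

Demand slope = (110.6 − 138.2)/(72 − 24) = −0.575, so P = 152 − 0.575Q.
Supply slope = (141.5 − 112.7)/(72 − 24) = 0.6, so P = 98.3 + 0.6Q.
Competitive equilibrium: 152 − 0.575Q = 98.3 + 0.6Q → Q* = 45.7021, P* = 125.7213.
The subsidy lowers effective supply by 19.5: P = 78.8 + 0.6Q.
New quantity: 152 − 0.575Q = 78.8 + 0.6Q → Q' = 62.2979.
Overproduction ΔQ = 62.2979 − 45.7021 = 16.5958; wedge = subsidy = 19.5.
Welfare loss = ½ × 16.5958 × 19.5 = $161.81 thousand.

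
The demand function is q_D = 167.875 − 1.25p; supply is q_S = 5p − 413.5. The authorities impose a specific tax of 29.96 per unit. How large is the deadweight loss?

448.80

In inverse form: demand p = 134.3 − 0.8q, supply p = 82.7 + 0.2q.
Competitive equilibrium: 134.3 − 0.8q = 82.7 + 0.2q → q* = 51.6, p* = 93.02.
With the tax, the buyer price exceeds the seller price by 29.96: (134.3 − 0.8q) − (82.7 + 0.2q) = 29.96 → q' = 21.64.
Δq = 51.6 − 21.64 = 29.96; the wedge equals the tax, 29.96.
The triangle = ½ × 29.96 × 29.96 = 448.80.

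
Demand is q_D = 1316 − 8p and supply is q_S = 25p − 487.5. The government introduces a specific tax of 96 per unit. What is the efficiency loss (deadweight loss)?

In inverse form: demand p = 164.5 − 0.125q, supply p = 19.5 + 0.04q.
Competitive equilibrium: 164.5 − 0.125q = 19.5 + 0.04q → q* = 878.7879, p* = 54.6515.
With the tax, the buyer price exceeds the seller price by 96: (164.5 − 0.125q) − (19.5 + 0.04q) = 96 → q' = 296.9697.
Δq = 878.7879 − 296.9697 = 581.8182; the wedge equals the tax, 96.
Welfare loss = ½ × 581.8182 × 96 = 27927.27.

27927.27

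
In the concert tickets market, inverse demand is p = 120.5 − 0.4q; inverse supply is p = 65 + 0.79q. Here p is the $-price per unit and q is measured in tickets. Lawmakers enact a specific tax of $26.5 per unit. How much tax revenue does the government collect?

Competitive equilibrium: 120.5 − 0.4q = 65 + 0.79q → q* = 46.6387, p* = 101.8445.
With the tax, the buyer price exceeds the seller price by 26.5: (120.5 − 0.4q) − (65 + 0.79q) = 26.5 → q' = 24.3697.
Tax revenue = 26.5 × 24.3697 = $645.80.

$645.80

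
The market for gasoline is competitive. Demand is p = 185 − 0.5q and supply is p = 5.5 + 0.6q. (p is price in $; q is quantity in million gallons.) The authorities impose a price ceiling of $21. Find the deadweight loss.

Competitive equilibrium: 185 − 0.5q = 5.5 + 0.6q → q* = 163.18182, p* = 103.40909.
At the ceiling p = 21, quantity supplied = (21 − 5.5)/0.6 = 25.83333.
Willingness to pay at q' = 25.83333: 185 − 0.5·25.83333 = 172.08334.
Δq = 163.18182 − 25.83333 = 137.34849; wedge = 172.08334 − 21 = 151.08334.
DWL = ½ × 137.34849 × 151.08334 = $10375.53 million.

$10375.53 million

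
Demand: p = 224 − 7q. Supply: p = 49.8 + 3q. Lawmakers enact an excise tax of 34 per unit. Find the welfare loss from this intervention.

Competitive equilibrium: 224 − 7q = 49.8 + 3q → q* = 17.42, p* = 102.06.
With the tax, the buyer price exceeds the seller price by 34: (224 − 7q) − (49.8 + 3q) = 34 → q' = 14.02.
Δq = 17.42 − 14.02 = 3.4; the wedge equals the tax, 34.
Deadweight loss = ½ × 3.4 × 34 = 57.80.

57.80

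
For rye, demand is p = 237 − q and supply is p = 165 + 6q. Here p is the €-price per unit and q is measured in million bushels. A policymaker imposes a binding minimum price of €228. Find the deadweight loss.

Competitive equilibrium: 237 − q = 165 + 6q → q* = 10.2857, p* = 226.7143.
At the floor p = 228, quantity demanded = (237 − 228)/1 = 9.
Sellers' marginal cost at q' = 9: 165 + 6·9 = 219.
Δq = 10.2857 − 9 = 1.2857; wedge = 228 − 219 = 9.
Deadweight loss = ½ × 1.2857 × 9 = €5.79 million.

€5.79 million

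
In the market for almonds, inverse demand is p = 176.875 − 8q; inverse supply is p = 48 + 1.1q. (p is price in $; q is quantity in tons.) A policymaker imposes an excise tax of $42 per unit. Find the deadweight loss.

$96.92

Competitive equilibrium: 176.875 − 8q = 48 + 1.1q → q* = 14.1621, p* = 63.5783.
With the tax, the buyer price exceeds the seller price by 42: (176.875 − 8q) − (48 + 1.1q) = 42 → q' = 9.5467.
Δq = 14.1621 − 9.5467 = 4.6154; the wedge equals the tax, 42.
Welfare loss = ½ × 4.6154 × 42 = $96.92.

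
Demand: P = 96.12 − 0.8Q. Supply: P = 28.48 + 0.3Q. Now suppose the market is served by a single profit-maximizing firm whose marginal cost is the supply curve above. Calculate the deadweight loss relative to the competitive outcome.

368.69

Competitive equilibrium: 96.12 − 0.8Q = 28.48 + 0.3Q → Q* = 61.4909, P* = 46.9273.
Marginal revenue: MR = 96.12 − 1.6Q. Set MR = MC: 96.12 − 1.6Q = 28.48 + 0.3Q → Q_m = 35.6.
Price P_m = 96.12 − 0.8·35.6 = 67.64; MC(Q_m) = 28.48 + 0.3·35.6 = 39.16.
Competitive Q* = 61.4909, so ΔQ = 25.8909; wedge = 67.64 − 39.16 = 28.48.
Deadweight loss = ½ × 25.8909 × 28.48 = 368.69.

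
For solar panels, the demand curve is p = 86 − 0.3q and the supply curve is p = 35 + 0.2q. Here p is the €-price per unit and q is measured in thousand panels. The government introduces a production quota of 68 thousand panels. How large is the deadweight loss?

€289 thousand

Competitive equilibrium: 86 − 0.3q = 35 + 0.2q → q* = 102, p* = 55.4.
At q = 68: demand price = 86 − 0.3·68 = 65.6; supply price = 35 + 0.2·68 = 48.6.
Δq = 102 − 68 = 34; wedge = 65.6 − 48.6 = 17.
The triangle = ½ × 34 × 17 = €289 thousand.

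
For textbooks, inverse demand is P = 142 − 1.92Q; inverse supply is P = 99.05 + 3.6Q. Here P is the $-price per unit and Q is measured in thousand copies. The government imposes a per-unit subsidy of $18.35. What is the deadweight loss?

$30.50 thousand

Competitive equilibrium: 142 − 1.92Q = 99.05 + 3.6Q → Q* = 7.7808, P* = 127.0609.
The subsidy lowers effective supply by 18.35: P = 80.7 + 3.6Q.
New quantity: 142 − 1.92Q = 80.7 + 3.6Q → Q' = 11.1051.
Overproduction ΔQ = 11.1051 − 7.7808 = 3.3243; wedge = subsidy = 18.35.
Welfare loss = ½ × 3.3243 × 18.35 = $30.50 thousand.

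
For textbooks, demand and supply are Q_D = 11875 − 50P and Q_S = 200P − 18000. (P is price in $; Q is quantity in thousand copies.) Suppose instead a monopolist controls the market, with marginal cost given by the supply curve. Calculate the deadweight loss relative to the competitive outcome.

In inverse form: demand P = 237.5 − 0.02Q, supply P = 90 + 0.005Q.
Competitive equilibrium: 237.5 − 0.02Q = 90 + 0.005Q → Q* = 5900, P* = 119.5.
Marginal revenue: MR = 237.5 − 0.04Q. Set MR = MC: 237.5 − 0.04Q = 90 + 0.005Q → Q_m = 3277.777778.
Price P_m = 237.5 − 0.02·3277.777778 = 171.944444; MC(Q_m) = 90 + 0.005·3277.777778 = 106.388889.
Competitive Q* = 5900, so ΔQ = 2622.222222; wedge = 171.944444 − 106.388889 = 65.555555.
The triangle = ½ × 2622.222222 × 65.555555 = $85950.62 thousand.

$85950.62 thousand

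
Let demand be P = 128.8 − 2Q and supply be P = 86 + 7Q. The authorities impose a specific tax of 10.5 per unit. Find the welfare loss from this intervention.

6.125

Competitive equilibrium: 128.8 − 2Q = 86 + 7Q → Q* = 4.7556, P* = 119.2889.
With the tax, the buyer price exceeds the seller price by 10.5: (128.8 − 2Q) − (86 + 7Q) = 10.5 → Q' = 3.5889.
ΔQ = 4.7556 − 3.5889 = 1.1667; the wedge equals the tax, 10.5.
Welfare loss = ½ × 1.1667 × 10.5 = 6.125.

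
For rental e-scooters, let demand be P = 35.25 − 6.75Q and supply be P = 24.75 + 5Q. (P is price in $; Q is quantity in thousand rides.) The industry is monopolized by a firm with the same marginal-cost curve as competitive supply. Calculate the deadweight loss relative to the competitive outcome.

Competitive equilibrium: 35.25 − 6.75Q = 24.75 + 5Q → Q* = 0.8936, P* = 29.2181.
Marginal revenue: MR = 35.25 − 13.5Q. Set MR = MC: 35.25 − 13.5Q = 24.75 + 5Q → Q_m = 0.5676.
Price P_m = 35.25 − 6.75·0.5676 = 31.4187; MC(Q_m) = 24.75 + 5·0.5676 = 27.588.
Competitive Q* = 0.8936, so ΔQ = 0.326; wedge = 31.4187 − 27.588 = 3.8307.
Deadweight loss = ½ × 0.326 × 3.8307 = $0.62 thousand.

$0.62 thousand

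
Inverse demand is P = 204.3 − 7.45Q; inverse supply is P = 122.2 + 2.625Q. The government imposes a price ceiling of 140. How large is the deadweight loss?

Competitive equilibrium: 204.3 − 7.45Q = 122.2 + 2.625Q → Q* = 8.1489, P* = 143.5908.
At the ceiling P = 140, quantity supplied = (140 − 122.2)/2.625 = 6.781.
Willingness to pay at Q' = 6.781: 204.3 − 7.45·6.781 = 153.7816.
ΔQ = 8.1489 − 6.781 = 1.3679; wedge = 153.7816 − 140 = 13.7816.
The triangle = ½ × 1.3679 × 13.7816 = 9.43.

9.43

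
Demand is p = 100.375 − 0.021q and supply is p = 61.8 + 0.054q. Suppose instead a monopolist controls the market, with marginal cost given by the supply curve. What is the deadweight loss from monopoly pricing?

474.70

Competitive equilibrium: 100.375 − 0.021q = 61.8 + 0.054q → q* = 514.3333, p* = 89.574.
Marginal revenue: MR = 100.375 − 0.042q. Set MR = MC: 100.375 − 0.042q = 61.8 + 0.054q → q_m = 401.8229.
Price p_m = 100.375 − 0.021·401.8229 = 91.9367; MC(q_m) = 61.8 + 0.054·401.8229 = 83.4984.
Competitive q* = 514.3333, so Δq = 112.5104; wedge = 91.9367 − 83.4984 = 8.4383.
Welfare loss = ½ × 112.5104 × 8.4383 = 474.70.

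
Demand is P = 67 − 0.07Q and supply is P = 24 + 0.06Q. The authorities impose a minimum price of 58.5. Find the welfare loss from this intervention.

Competitive equilibrium: 67 − 0.07Q = 24 + 0.06Q → Q* = 330.7692, P* = 43.8462.
At the floor P = 58.5, quantity demanded = (67 − 58.5)/0.07 = 121.4286.
Sellers' marginal cost at Q' = 121.4286: 24 + 0.06·121.4286 = 31.2857.
ΔQ = 330.7692 − 121.4286 = 209.3406; wedge = 58.5 − 31.2857 = 27.2143.
DWL = ½ × 209.3406 × 27.2143 = 2848.53.

2848.53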